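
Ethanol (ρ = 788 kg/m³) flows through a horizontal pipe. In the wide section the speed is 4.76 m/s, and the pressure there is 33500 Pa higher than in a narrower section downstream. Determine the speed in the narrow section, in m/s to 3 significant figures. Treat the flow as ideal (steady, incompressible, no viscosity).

v₂ = 10.4 m/s

With h₁ = h₂, rearranging Bernoulli gives v₂ = √(v₁² + 2ΔP/ρ).
v₂ = √(4.76² + 2·33500/788) = √(22.7 + 85.0) = 10.4 m/s.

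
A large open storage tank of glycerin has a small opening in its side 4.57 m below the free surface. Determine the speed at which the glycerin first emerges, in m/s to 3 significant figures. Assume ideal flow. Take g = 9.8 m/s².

The surface is effectively still and both ends are open, so ½v² = gh and v = √(2·9.8·4.57) = 9.46 m/s.

v ≈ 9.46 m/s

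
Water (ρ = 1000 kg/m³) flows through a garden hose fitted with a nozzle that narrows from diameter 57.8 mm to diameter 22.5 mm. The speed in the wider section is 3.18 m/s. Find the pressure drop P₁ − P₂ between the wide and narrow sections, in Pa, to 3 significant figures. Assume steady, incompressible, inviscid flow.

ΔP ≈ 215000 Pa

Mass conservation (A₁v₁ = A₂v₂) gives v₂ = 3.18 × 26.2/3.98 = 21.0 m/s.
The pipe is horizontal, so Bernoulli reduces to P₁ + ½ρv₁² = P₂ + ½ρv₂².
P₁ − P₂ = ½·1000·(21.0² − 3.18²) = ½·1000·430 = 215000 Pa.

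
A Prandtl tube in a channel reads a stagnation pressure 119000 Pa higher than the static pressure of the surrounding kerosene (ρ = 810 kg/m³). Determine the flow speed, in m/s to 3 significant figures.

v ≈ 17.1 m/s

Bernoulli between the free stream and the stagnation point: ½ρv² = P_stag − P_static.
v = √(2ΔP/ρ) = √(2·119000/810) = 17.1 m/s.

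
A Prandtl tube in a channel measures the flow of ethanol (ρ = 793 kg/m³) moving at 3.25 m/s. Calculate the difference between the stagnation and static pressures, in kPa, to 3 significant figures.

ΔP = 4.19 kPa

At the stagnation point the flow is brought to rest, so Bernoulli gives P_stag − P_static = ½ρv².
ΔP = ½·793·3.25² = 4190 Pa.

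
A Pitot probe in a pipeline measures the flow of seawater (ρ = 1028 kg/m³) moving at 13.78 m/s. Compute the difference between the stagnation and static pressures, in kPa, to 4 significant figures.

The dynamic pressure equals the rise in static pressure at the stagnation point: ΔP = ½ρv².
ΔP = ½·1028·13.78² = 97600 Pa.

ΔP ≈ 97.60 kPa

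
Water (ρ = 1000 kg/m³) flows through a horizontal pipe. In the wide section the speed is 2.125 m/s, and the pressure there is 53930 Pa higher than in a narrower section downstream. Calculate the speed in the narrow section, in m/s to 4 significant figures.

Along the level pipe P + ½ρv² is conserved, hence v₂² = v₁² + 2(P₁ − P₂)/ρ.
v₂ = √(2.125² + 2·53930/1000) = √(4.516 + 107.9) = 10.60 m/s.

v₂ ≈ 10.60 m/s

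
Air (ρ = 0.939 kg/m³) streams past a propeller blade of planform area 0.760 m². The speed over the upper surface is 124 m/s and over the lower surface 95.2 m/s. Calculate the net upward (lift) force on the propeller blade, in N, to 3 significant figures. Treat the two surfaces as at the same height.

From P + ½ρv² = const at equal height, P_low − P_up = ½ρ(v_up² − v_low²).
ΔP = ½·0.939·(124² − 95.2²) = 2960 Pa.
Lift = ΔP · A = 2960 × 0.760 = 2250 N.

F ≈ 2250 N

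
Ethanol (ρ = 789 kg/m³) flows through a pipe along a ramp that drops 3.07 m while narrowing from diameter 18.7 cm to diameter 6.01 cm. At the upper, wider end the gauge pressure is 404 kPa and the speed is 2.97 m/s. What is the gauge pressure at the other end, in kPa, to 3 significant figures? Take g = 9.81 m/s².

Continuity gives A₁v₁ = A₂v₂, so v₂ = (275 cm²)/(28.4 cm²) × 2.97 m/s = 28.8 m/s.
Applying Bernoulli between the two ends and solving for P₂: P₂ = P₁ + ½ρ(v₁² − v₂²) − ρgΔh.
P₂ = 404000 + ½·789·(2.97² − 28.8²) − 789·9.81·(−3.07) = 404000 + (-323000) − (-23800) = 105000 Pa.

P₂ = 105 kPa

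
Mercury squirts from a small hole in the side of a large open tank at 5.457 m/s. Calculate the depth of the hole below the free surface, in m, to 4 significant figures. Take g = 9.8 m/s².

Inverting v = √(2gh) gives h = v² / 2g.
h = 5.457²/(2·9.8) = 29.78/19.60 = 1.519 m.

h ≈ 1.519 m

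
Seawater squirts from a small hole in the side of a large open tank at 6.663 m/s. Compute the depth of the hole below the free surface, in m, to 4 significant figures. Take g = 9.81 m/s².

For a small hole in a large open tank, ½v² = gh, giving h = v²/(2g).
h = 6.663²/(2·9.81) = 44.40/19.62 = 2.263 m.

h ≈ 2.263 m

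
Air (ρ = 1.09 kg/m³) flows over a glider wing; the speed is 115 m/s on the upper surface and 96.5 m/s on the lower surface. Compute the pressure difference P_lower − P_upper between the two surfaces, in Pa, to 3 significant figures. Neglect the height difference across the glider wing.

ΔP ≈ 2130 Pa

Bernoulli (same height): P_lower − P_upper = ½ρ(v_upper² − v_lower²).
ΔP = ½·1.09·(115² − 96.5²) = 2130 Pa.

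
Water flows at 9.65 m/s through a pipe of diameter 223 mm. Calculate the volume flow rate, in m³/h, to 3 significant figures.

Q ≈ 1360 m³/h

Q = A·v = 0.0391 m² × 9.65 m/s = 0.377 m³/s.
Converting: 0.377 m³/s × 3600 = 1360 m³/h.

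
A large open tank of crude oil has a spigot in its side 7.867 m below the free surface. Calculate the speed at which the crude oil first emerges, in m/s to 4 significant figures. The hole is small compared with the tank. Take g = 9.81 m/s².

v ≈ 12.42 m/s

With the surface at rest and both surface and jet at atmospheric pressure, Bernoulli gives ρg h = ½ρv², so v = √(2gh) = √(2·9.81·7.867) = 12.42 m/s.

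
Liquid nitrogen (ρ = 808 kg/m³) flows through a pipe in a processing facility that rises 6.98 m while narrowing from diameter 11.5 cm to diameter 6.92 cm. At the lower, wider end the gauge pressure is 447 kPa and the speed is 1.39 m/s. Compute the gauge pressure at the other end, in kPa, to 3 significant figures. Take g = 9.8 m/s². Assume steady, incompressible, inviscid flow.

Continuity gives A₁v₁ = A₂v₂, so v₂ = (104 cm²)/(37.6 cm²) × 1.39 m/s = 3.84 m/s.
Applying Bernoulli between the two ends and solving for P₂: P₂ = P₁ + ½ρ(v₁² − v₂²) − ρgΔh.
P₂ = 447000 + ½·808·(1.39² − 3.84²) − 808·9.8·(+6.98) = 447000 + (-5170) − (55300) = 387000 Pa.

P₂ ≈ 387 kPa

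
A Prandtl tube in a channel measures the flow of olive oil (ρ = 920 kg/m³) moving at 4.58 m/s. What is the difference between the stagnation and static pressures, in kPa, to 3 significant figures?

At the stagnation point the flow is brought to rest, so Bernoulli gives P_stag − P_static = ½ρv².
ΔP = ½·920·4.58² = 9650 Pa.

ΔP ≈ 9.65 kPa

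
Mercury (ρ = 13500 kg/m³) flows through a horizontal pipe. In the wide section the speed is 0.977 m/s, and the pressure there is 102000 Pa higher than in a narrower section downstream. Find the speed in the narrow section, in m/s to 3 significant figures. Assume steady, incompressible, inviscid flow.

4.01 m/s

Along the level pipe P + ½ρv² is conserved, hence v₂² = v₁² + 2(P₁ − P₂)/ρ.
v₂ = √(0.977² + 2·102000/13500) = √(0.955 + 15.1) = 4.01 m/s.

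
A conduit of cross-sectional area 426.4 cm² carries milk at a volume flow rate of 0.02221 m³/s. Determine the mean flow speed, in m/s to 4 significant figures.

Q = 0.02221 m³/s = 0.02221 m³/s.
v = Q/A = 0.02221 / 0.04264 = 0.5209 m/s.

0.5209 m/s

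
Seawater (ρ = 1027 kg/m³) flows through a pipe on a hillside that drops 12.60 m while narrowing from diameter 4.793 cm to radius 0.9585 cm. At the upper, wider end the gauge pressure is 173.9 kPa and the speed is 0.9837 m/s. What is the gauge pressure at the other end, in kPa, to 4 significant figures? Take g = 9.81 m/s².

Mass conservation (A₁v₁ = A₂v₂) gives v₂ = 0.9837 × 18.04/2.886 = 6.149 m/s.
Applying Bernoulli between the two ends and solving for P₂: P₂ = P₁ + ½ρ(v₁² − v₂²) − ρgΔh.
P₂ = 173900 + ½·1027·(0.9837² − 6.149²) − 1027·9.81·(−12.60) = 173900 + (-18920) − (-126900) = 281900 Pa.

P₂ ≈ 281.9 kPa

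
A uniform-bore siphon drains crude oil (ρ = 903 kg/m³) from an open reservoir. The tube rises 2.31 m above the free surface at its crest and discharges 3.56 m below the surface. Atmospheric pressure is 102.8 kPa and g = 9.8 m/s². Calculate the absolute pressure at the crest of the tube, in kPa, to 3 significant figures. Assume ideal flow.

P_top = 50.9 kPa

Bernoulli surface→outlet gives ½v² = g·h_out, so v = √(2·9.8·3.56) = 8.35 m/s.
With constant cross-section the crest speed equals v; applying Bernoulli from the surface up to the crest, P_top = P_atm − ½ρv² − ρg·h_top.
P_top = 102800 − ½·903·8.35² − 903·9.8·2.31 = 50900 Pa.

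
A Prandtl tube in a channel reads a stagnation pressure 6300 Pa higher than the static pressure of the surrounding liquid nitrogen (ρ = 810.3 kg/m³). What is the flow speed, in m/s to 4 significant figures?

Bernoulli between the free stream and the stagnation point: ½ρv² = P_stag − P_static.
v = √(2ΔP/ρ) = √(2·6300/810.3) = 3.943 m/s.

3.943 m/s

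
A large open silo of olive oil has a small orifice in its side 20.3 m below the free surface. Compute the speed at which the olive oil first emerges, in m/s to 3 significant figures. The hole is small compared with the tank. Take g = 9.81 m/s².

With the surface at rest and both surface and jet at atmospheric pressure, Bernoulli gives ρg h = ½ρv², so v = √(2gh) = √(2·9.81·20.3) = 20.0 m/s.

v ≈ 20.0 m/s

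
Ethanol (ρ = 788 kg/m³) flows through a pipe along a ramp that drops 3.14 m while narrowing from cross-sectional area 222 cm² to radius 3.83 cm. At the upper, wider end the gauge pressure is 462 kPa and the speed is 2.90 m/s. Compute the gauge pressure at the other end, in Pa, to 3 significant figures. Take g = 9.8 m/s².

P₂ ≈ 413000 Pa

The volume flow rate is constant, so v₂ = (A₁/A₂)v₁ = (222/46.1)·2.90 = 14.0 m/s.
Applying Bernoulli between the two ends and solving for P₂: P₂ = P₁ + ½ρ(v₁² − v₂²) − ρgΔh.
P₂ = 462000 + ½·788·(2.90² − 14.0²) − 788·9.8·(−3.14) = 462000 + (-73600) − (-24200) = 413000 Pa.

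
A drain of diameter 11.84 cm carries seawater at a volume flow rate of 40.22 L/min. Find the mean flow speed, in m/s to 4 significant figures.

Q = 40.22 L/min = 0.0006703 m³/s.
v = Q/A = 0.0006703 / 0.01101 = 0.06088 m/s.

v ≈ 0.06088 m/s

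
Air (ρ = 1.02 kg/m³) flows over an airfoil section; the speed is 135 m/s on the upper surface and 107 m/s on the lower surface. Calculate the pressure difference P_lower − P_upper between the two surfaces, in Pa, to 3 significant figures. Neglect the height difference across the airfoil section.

ΔP ≈ 3460 Pa

Bernoulli (same height): P_lower − P_upper = ½ρ(v_upper² − v_lower²).
ΔP = ½·1.02·(135² − 107²) = 3460 Pa.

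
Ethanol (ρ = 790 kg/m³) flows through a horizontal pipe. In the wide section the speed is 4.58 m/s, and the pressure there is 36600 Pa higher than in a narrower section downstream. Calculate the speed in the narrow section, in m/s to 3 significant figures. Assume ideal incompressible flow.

v₂ ≈ 10.7 m/s

Horizontal Bernoulli: P₁ + ½ρv₁² = P₂ + ½ρv₂², so v₂² = v₁² + 2(P₁ − P₂)/ρ.
v₂ = √(4.58² + 2·36600/790) = √(21.0 + 92.7) = 10.7 m/s.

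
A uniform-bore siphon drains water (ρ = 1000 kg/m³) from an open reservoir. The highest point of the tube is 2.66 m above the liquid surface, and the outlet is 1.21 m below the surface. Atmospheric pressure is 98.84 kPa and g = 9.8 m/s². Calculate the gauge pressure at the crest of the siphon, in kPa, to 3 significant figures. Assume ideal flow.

From the surface to the outlet (both open to atmosphere, surface at rest): v = √(2g·h_out) = √(2·9.8·1.21) = 4.87 m/s.
The bore is uniform, so the speed at the crest is the same v. Bernoulli surface→crest: P_atm = P_top + ½ρv² + ρg·h_top.
P_top = 98840 − ½·1000·4.87² − 1000·9.8·2.66 = 60900 Pa. So P_gauge = P_top − P_atm = -37900 Pa.

P_gauge = -37.9 kPa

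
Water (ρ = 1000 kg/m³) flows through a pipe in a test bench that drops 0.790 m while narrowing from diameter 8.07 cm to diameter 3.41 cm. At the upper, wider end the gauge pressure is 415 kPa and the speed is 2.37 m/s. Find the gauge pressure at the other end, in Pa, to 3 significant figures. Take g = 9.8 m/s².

Continuity gives A₁v₁ = A₂v₂, so v₂ = (51.1 cm²)/(9.13 cm²) × 2.37 m/s = 13.3 m/s.
Bernoulli: P₁ + ½ρv₁² + ρg h₁ = P₂ + ½ρv₂² + ρg h₂, so P₂ = P₁ + ½ρ(v₁² − v₂²) − ρg(h₂ − h₁).
P₂ = 415000 + ½·1000·(2.37² − 13.3²) − 1000·9.8·(−0.790) = 415000 + (-85300) − (-7740) = 337000 Pa.

P₂ = 337000 Pa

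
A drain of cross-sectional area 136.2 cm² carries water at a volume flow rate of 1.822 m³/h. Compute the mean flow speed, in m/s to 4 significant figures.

0.03716 m/s

Q = 1.822 m³/h = 0.0005061 m³/s.
v = Q/A = 0.0005061 / 0.01362 = 0.03716 m/s.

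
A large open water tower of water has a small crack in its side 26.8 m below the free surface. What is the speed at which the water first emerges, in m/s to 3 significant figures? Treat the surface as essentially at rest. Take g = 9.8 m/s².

v ≈ 22.9 m/s

Torricelli's result v = √(2gh) gives v = √(2·9.8·26.8) = 22.9 m/s.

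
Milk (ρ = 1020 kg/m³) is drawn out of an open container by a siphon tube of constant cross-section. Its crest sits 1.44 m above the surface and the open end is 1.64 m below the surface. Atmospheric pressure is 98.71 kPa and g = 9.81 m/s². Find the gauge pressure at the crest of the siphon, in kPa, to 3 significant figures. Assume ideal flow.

Bernoulli surface→outlet gives ½v² = g·h_out, so v = √(2·9.81·1.64) = 5.67 m/s.
With constant cross-section the crest speed equals v; applying Bernoulli from the surface up to the crest, P_top = P_atm − ½ρv² − ρg·h_top.
P_top = 98710 − ½·1020·5.67² − 1020·9.81·1.44 = 67900 Pa. So P_gauge = P_top − P_atm = -30800 Pa.

-30.8 kPa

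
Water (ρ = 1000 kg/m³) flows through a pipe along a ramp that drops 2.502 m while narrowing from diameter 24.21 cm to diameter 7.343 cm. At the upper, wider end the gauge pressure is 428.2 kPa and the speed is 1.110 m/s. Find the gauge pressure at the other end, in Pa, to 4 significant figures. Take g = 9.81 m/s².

By continuity, v₂ = v₁·A₁/A₂ = 1.110·(460.3/42.35) = 12.07 m/s.
Applying Bernoulli between the two ends and solving for P₂: P₂ = P₁ + ½ρ(v₁² − v₂²) − ρgΔh.
P₂ = 428200 + ½·1000·(1.110² − 12.07²) − 1000·9.81·(−2.502) = 428200 + (-72180) − (-24540) = 380600 Pa.

380600 Pa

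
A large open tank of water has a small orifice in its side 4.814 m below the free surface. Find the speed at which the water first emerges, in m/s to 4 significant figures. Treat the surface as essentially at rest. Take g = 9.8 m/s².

v ≈ 9.714 m/s

The surface is effectively still and both ends are open, so ½v² = gh and v = √(2·9.8·4.814) = 9.714 m/s.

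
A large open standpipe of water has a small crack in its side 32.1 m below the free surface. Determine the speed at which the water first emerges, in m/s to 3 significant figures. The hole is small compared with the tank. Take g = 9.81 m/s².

v ≈ 25.1 m/s

With the surface at rest and both surface and jet at atmospheric pressure, Bernoulli gives ρg h = ½ρv², so v = √(2gh) = √(2·9.81·32.1) = 25.1 m/s.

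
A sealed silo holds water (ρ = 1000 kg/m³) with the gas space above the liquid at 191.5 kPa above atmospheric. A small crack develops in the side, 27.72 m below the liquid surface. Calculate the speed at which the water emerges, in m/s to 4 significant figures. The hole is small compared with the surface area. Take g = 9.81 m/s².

30.44 m/s

Take point 1 at the surface (v₁ ≈ 0) and point 2 at the hole (at atmospheric pressure). Bernoulli: P₁ + ρg h = P_atm + ½ρv₂².
With P₁ − P_atm = 191500 Pa, v₂ = √(2gh + 2ΔP/ρ) = √(2·9.81·27.72 + 2·191500/1000) = 30.44 m/s.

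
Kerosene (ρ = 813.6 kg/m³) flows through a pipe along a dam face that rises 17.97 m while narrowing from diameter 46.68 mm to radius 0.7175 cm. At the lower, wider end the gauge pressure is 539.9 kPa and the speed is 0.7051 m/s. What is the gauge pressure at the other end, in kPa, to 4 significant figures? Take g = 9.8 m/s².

P₂ = 374.2 kPa

By continuity, v₂ = v₁·A₁/A₂ = 0.7051·(17.11/1.617) = 7.461 m/s.
Bernoulli: P₁ + ½ρv₁² + ρg h₁ = P₂ + ½ρv₂² + ρg h₂, so P₂ = P₁ + ½ρ(v₁² − v₂²) − ρg(h₂ − h₁).
P₂ = 539900 + ½·813.6·(0.7051² − 7.461²) − 813.6·9.8·(+17.97) = 539900 + (-22440) − (143300) = 374200 Pa.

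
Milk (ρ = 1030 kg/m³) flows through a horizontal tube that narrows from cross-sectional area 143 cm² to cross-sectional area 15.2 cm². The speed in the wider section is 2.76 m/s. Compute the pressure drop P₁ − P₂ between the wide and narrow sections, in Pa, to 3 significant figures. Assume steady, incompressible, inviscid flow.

By continuity, v₂ = v₁·A₁/A₂ = 2.76·(143/15.2) = 26.0 m/s.
Along the horizontal streamline, P + ½ρv² is constant.
P₁ − P₂ = ½·1030·(26.0² − 2.76²) = ½·1030·667 = 343000 Pa.

ΔP ≈ 343000 Pa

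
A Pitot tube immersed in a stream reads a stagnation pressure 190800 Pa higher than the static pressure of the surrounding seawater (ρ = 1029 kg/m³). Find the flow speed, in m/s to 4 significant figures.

Bernoulli between the free stream and the stagnation point: ½ρv² = P_stag − P_static.
v = √(2ΔP/ρ) = √(2·190800/1029) = 19.26 m/s.

v ≈ 19.26 m/s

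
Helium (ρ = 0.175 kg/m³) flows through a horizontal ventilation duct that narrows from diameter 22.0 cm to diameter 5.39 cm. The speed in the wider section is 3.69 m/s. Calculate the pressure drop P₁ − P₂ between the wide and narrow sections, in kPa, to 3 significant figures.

ΔP ≈ 0.329 kPa

Mass conservation (A₁v₁ = A₂v₂) gives v₂ = 3.69 × 380/22.8 = 61.5 m/s.
With no height change, Bernoulli's equation is P₁ + ½ρv₁² = P₂ + ½ρv₂².
P₁ − P₂ = ½·0.175·(61.5² − 3.69²) = ½·0.175·3770 = 329 Pa.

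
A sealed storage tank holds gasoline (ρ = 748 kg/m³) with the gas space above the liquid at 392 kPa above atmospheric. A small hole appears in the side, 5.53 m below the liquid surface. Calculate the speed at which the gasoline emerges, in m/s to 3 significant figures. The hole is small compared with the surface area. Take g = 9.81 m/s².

v ≈ 34.0 m/s

Take point 1 at the surface (v₁ ≈ 0) and point 2 at the hole (at atmospheric pressure). Bernoulli: P₁ + ρg h = P_atm + ½ρv₂².
With P₁ − P_atm = 392000 Pa, v₂ = √(2gh + 2ΔP/ρ) = √(2·9.81·5.53 + 2·392000/748) = 34.0 m/s.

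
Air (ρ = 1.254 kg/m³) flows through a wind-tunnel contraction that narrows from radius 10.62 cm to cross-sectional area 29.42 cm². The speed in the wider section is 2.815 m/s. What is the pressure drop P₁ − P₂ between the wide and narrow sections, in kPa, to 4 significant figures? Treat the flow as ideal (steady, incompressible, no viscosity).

Mass conservation (A₁v₁ = A₂v₂) gives v₂ = 2.815 × 354.3/29.42 = 33.90 m/s.
Along the horizontal streamline, P + ½ρv² is constant.
P₁ − P₂ = ½·1.254·(33.90² − 2.815²) = ½·1.254·1141 = 715.7 Pa.

ΔP ≈ 0.7157 kPa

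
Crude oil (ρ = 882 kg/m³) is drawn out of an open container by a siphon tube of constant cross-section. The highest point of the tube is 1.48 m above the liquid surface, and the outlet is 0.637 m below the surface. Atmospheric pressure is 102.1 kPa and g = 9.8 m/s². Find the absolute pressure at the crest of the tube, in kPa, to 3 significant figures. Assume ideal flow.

Bernoulli surface→outlet gives ½v² = g·h_out, so v = √(2·9.8·0.637) = 3.53 m/s.
With constant cross-section the crest speed equals v; applying Bernoulli from the surface up to the crest, P_top = P_atm − ½ρv² − ρg·h_top.
P_top = 102100 − ½·882·3.53² − 882·9.8·1.48 = 83800 Pa.

P_top ≈ 83.8 kPa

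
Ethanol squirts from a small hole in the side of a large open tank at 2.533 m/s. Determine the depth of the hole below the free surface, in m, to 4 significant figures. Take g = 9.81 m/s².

h = 0.3270 m

Inverting v = √(2gh) gives h = v² / 2g.
h = 2.533²/(2·9.81) = 6.416/19.62 = 0.3270 m.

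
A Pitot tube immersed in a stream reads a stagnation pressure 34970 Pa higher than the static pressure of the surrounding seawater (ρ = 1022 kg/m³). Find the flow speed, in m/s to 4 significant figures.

The dynamic pressure equals the rise in static pressure at the stagnation point: ΔP = ½ρv².
v = √(2ΔP/ρ) = √(2·34970/1022) = 8.273 m/s.

v = 8.273 m/s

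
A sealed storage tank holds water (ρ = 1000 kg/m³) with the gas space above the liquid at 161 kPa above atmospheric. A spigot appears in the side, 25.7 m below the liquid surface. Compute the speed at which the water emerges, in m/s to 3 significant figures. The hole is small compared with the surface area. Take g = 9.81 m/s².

Take point 1 at the surface (v₁ ≈ 0) and point 2 at the hole (at atmospheric pressure). Bernoulli: P₁ + ρg h = P_atm + ½ρv₂².
With P₁ − P_atm = 161000 Pa, v₂ = √(2gh + 2ΔP/ρ) = √(2·9.81·25.7 + 2·161000/1000) = 28.7 m/s.

v ≈ 28.7 m/s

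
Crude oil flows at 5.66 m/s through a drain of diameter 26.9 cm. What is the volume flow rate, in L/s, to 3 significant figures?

Q = 322 L/s

Q = A·v = 0.0568 m² × 5.66 m/s = 0.322 m³/s.
Converting: 0.322 m³/s × 1000 = 322 L/s.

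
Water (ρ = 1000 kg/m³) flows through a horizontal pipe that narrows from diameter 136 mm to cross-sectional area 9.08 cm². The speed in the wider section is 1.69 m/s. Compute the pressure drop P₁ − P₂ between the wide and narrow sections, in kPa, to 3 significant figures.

By continuity, v₂ = v₁·A₁/A₂ = 1.69·(145/9.08) = 27.0 m/s.
Along the horizontal streamline, P + ½ρv² is constant.
P₁ − P₂ = ½·1000·(27.0² − 1.69²) = ½·1000·728 = 364000 Pa.

ΔP ≈ 364 kPa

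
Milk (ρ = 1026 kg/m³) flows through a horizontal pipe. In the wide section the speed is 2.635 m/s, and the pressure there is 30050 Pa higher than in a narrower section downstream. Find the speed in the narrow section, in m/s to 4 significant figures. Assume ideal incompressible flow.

Along the level pipe P + ½ρv² is conserved, hence v₂² = v₁² + 2(P₁ − P₂)/ρ.
v₂ = √(2.635² + 2·30050/1026) = √(6.943 + 58.58) = 8.094 m/s.

v₂ ≈ 8.094 m/s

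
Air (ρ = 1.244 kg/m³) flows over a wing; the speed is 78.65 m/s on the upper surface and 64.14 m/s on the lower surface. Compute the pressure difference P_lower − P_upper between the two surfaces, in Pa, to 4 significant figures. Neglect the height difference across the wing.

Bernoulli (same height): P_lower − P_upper = ½ρ(v_upper² − v_lower²).
ΔP = ½·1.244·(78.65² − 64.14²) = 1289 Pa.

1289 Pa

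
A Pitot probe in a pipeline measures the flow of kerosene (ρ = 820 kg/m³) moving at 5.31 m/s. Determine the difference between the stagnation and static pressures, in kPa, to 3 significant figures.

ΔP ≈ 11.6 kPa

At the stagnation point the flow is brought to rest, so Bernoulli gives P_stag − P_static = ½ρv².
ΔP = ½·820·5.31² = 11600 Pa.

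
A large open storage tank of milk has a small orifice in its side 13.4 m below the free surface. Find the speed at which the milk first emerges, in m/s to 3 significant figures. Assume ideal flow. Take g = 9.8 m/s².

v ≈ 16.2 m/s

Torricelli's result v = √(2gh) gives v = √(2·9.8·13.4) = 16.2 m/s.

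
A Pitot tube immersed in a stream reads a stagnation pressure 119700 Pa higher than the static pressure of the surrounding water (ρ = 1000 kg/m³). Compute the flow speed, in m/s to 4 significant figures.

At the stagnation point the flow is brought to rest, so Bernoulli gives P_stag − P_static = ½ρv².
v = √(2ΔP/ρ) = √(2·119700/1000) = 15.47 m/s.

v = 15.47 m/s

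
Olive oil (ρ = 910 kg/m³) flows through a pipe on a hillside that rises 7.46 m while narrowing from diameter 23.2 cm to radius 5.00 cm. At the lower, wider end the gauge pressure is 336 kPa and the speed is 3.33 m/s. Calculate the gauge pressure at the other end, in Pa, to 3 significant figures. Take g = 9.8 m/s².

The volume flow rate is constant, so v₂ = (A₁/A₂)v₁ = (423/78.5)·3.33 = 17.9 m/s.
Applying Bernoulli between the two ends and solving for P₂: P₂ = P₁ + ½ρ(v₁² − v₂²) − ρgΔh.
P₂ = 336000 + ½·910·(3.33² − 17.9²) − 910·9.8·(+7.46) = 336000 + (-141000) − (66500) = 128000 Pa.

P₂ = 128000 Pa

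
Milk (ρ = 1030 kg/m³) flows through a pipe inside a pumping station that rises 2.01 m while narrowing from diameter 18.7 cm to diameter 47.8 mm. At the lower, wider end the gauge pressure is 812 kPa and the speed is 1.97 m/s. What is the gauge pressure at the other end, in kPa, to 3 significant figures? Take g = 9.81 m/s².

P₂ = 326 kPa

Continuity gives A₁v₁ = A₂v₂, so v₂ = (275 cm²)/(17.9 cm²) × 1.97 m/s = 30.2 m/s.
Bernoulli: P₁ + ½ρv₁² + ρg h₁ = P₂ + ½ρv₂² + ρg h₂, so P₂ = P₁ + ½ρ(v₁² − v₂²) − ρg(h₂ − h₁).
P₂ = 812000 + ½·1030·(1.97² − 30.2²) − 1030·9.81·(+2.01) = 812000 + (-466000) − (20300) = 326000 Pa.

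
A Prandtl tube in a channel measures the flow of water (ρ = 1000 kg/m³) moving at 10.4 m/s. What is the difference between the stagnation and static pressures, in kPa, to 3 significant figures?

The dynamic pressure equals the rise in static pressure at the stagnation point: ΔP = ½ρv².
ΔP = ½·1000·10.4² = 54100 Pa.

ΔP ≈ 54.1 kPa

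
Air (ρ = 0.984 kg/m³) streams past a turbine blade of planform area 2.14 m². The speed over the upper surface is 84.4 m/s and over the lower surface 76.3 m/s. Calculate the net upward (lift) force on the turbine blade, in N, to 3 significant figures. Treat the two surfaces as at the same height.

With equal heights on the two surfaces, Bernoulli gives P_lower − P_upper = ½ρ(v_upper² − v_lower²).
ΔP = ½·0.984·(84.4² − 76.3²) = 640 Pa.
Lift = ΔP · A = 640 × 2.14 = 1370 N.

F ≈ 1370 N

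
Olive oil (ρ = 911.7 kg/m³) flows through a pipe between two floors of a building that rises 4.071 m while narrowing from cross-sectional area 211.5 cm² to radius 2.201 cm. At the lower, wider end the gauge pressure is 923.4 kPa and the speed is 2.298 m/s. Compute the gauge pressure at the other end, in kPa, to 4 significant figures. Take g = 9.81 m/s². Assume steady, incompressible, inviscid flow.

P₂ = 424.5 kPa

The volume flow rate is constant, so v₂ = (A₁/A₂)v₁ = (211.5/15.22)·2.298 = 31.94 m/s.
Bernoulli: P₁ + ½ρv₁² + ρg h₁ = P₂ + ½ρv₂² + ρg h₂, so P₂ = P₁ + ½ρ(v₁² − v₂²) − ρg(h₂ − h₁).
P₂ = 923400 + ½·911.7·(2.298² − 31.94²) − 911.7·9.81·(+4.071) = 923400 + (-462500) − (36410) = 424500 Pa.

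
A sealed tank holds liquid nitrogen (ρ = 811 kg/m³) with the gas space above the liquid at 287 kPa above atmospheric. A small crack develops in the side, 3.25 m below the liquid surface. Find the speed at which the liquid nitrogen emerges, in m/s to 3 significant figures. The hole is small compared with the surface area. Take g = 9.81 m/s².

Take point 1 at the surface (v₁ ≈ 0) and point 2 at the hole (at atmospheric pressure). Bernoulli: P₁ + ρg h = P_atm + ½ρv₂².
With P₁ − P_atm = 287000 Pa, v₂ = √(2gh + 2ΔP/ρ) = √(2·9.81·3.25 + 2·287000/811) = 27.8 m/s.

v ≈ 27.8 m/s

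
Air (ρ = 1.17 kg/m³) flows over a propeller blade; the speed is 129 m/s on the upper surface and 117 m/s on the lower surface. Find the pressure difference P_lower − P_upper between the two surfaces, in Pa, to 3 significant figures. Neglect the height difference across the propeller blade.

1730 Pa

The pressure is lower where the speed is higher: ΔP = ½ρ(v_up² − v_low²).
ΔP = ½·1.17·(129² − 117²) = 1730 Pa.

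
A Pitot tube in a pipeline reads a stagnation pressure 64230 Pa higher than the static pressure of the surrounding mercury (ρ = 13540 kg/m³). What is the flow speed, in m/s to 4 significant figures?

The dynamic pressure equals the rise in static pressure at the stagnation point: ΔP = ½ρv².
v = √(2ΔP/ρ) = √(2·64230/13540) = 3.080 m/s.

v ≈ 3.080 m/s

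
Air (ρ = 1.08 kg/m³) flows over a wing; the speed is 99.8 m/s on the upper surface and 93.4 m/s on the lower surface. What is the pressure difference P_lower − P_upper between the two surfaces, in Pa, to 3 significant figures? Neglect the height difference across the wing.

With negligible Δh, P + ½ρv² is constant, so P_low − P_up = ½ρ(v_up² − v_low²).
ΔP = ½·1.08·(99.8² − 93.4²) = 668 Pa.

ΔP ≈ 668 Pa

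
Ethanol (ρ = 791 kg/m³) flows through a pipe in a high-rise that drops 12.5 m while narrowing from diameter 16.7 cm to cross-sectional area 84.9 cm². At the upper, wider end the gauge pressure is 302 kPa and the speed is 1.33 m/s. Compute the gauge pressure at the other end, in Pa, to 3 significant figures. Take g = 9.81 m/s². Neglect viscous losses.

By continuity, v₂ = v₁·A₁/A₂ = 1.33·(219/84.9) = 3.43 m/s.
Applying Bernoulli between the two ends and solving for P₂: P₂ = P₁ + ½ρ(v₁² − v₂²) − ρgΔh.
P₂ = 302000 + ½·791·(1.33² − 3.43²) − 791·9.81·(−12.5) = 302000 + (-3960) − (-97000) = 395000 Pa.

P₂ ≈ 395000 Pa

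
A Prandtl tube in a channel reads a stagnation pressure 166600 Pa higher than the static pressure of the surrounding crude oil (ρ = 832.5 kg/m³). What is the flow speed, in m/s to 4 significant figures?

v = 20.01 m/s

Bernoulli between the free stream and the stagnation point: ½ρv² = P_stag − P_static.
v = √(2ΔP/ρ) = √(2·166600/832.5) = 20.01 m/s.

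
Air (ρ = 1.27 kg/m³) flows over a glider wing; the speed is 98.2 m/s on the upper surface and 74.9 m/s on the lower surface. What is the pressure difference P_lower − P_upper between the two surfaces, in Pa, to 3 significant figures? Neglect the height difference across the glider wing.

ΔP = 2560 Pa

The pressure is lower where the speed is higher: ΔP = ½ρ(v_up² − v_low²).
ΔP = ½·1.27·(98.2² − 74.9²) = 2560 Pa.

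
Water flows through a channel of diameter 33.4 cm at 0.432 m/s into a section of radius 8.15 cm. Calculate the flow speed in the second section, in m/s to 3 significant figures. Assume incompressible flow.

Mass conservation (A₁v₁ = A₂v₂) gives v₂ = 0.432 × 876/209 = 1.81 m/s.

v₂ ≈ 1.81 m/s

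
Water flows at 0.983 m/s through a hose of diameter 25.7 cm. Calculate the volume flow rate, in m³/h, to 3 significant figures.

Q = A·v = 0.0519 m² × 0.983 m/s = 0.0510 m³/s.
Converting: 0.0510 m³/s × 3600 = 184 m³/h.

184 m³/h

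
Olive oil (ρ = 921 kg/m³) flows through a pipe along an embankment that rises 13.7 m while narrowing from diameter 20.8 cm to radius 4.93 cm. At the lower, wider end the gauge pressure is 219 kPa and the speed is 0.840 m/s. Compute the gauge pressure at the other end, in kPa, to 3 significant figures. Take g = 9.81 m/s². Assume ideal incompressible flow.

Mass conservation (A₁v₁ = A₂v₂) gives v₂ = 0.840 × 340/76.4 = 3.74 m/s.
Energy conservation along the streamline gives P₂ = P₁ − ½ρ(v₂² − v₁²) − ρg(h₂ − h₁).
P₂ = 219000 + ½·921·(0.840² − 3.74²) − 921·9.81·(+13.7) = 219000 + (-6110) − (124000) = 89100 Pa.

P₂ = 89.1 kPa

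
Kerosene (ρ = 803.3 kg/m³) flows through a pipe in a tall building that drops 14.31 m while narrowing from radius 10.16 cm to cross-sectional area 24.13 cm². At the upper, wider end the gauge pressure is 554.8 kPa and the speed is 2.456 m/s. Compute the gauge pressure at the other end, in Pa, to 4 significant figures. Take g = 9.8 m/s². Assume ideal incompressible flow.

P₂ = 232300 Pa

The volume flow rate is constant, so v₂ = (A₁/A₂)v₁ = (324.3/24.13)·2.456 = 33.01 m/s.
Energy conservation along the streamline gives P₂ = P₁ − ½ρ(v₂² − v₁²) − ρg(h₂ − h₁).
P₂ = 554800 + ½·803.3·(2.456² − 33.01²) − 803.3·9.8·(−14.31) = 554800 + (-435200) − (-112700) = 232300 Pa.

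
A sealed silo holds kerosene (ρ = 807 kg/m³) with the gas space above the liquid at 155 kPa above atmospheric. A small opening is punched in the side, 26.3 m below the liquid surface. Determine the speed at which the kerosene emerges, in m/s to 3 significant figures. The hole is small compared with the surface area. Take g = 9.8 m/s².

v ≈ 30.0 m/s

Take point 1 at the surface (v₁ ≈ 0) and point 2 at the hole (at atmospheric pressure). Bernoulli: P₁ + ρg h = P_atm + ½ρv₂².
With P₁ − P_atm = 155000 Pa, v₂ = √(2gh + 2ΔP/ρ) = √(2·9.8·26.3 + 2·155000/807) = 30.0 m/s.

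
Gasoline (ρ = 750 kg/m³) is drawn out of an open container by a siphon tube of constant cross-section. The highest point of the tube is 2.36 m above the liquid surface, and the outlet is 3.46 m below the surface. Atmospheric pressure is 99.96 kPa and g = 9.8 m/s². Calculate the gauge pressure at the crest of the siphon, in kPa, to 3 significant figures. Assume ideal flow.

P_gauge ≈ -42.8 kPa

From the surface to the outlet (both open to atmosphere, surface at rest): v = √(2g·h_out) = √(2·9.8·3.46) = 8.24 m/s.
With constant cross-section the crest speed equals v; applying Bernoulli from the surface up to the crest, P_top = P_atm − ½ρv² − ρg·h_top.
P_top = 99960 − ½·750·8.24² − 750·9.8·2.36 = 57200 Pa. So P_gauge = P_top − P_atm = -42800 Pa.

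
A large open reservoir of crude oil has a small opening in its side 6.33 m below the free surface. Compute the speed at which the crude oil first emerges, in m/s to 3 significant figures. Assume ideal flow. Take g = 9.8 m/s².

The surface is effectively still and both ends are open, so ½v² = gh and v = √(2·9.8·6.33) = 11.1 m/s.

11.1 m/s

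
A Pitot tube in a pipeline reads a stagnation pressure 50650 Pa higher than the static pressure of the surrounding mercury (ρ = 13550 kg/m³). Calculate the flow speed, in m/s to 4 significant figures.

At the stagnation point the flow is brought to rest, so Bernoulli gives P_stag − P_static = ½ρv².
v = √(2ΔP/ρ) = √(2·50650/13550) = 2.734 m/s.

v ≈ 2.734 m/s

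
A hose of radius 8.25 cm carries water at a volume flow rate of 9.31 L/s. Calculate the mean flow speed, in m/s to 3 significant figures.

Q = 9.31 L/s = 0.00931 m³/s.
v = Q/A = 0.00931 / 0.0214 = 0.435 m/s.

0.435 m/s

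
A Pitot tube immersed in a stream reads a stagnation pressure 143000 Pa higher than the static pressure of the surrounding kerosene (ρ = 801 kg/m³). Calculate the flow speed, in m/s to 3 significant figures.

v ≈ 18.9 m/s

Bernoulli between the free stream and the stagnation point: ½ρv² = P_stag − P_static.
v = √(2ΔP/ρ) = √(2·143000/801) = 18.9 m/s.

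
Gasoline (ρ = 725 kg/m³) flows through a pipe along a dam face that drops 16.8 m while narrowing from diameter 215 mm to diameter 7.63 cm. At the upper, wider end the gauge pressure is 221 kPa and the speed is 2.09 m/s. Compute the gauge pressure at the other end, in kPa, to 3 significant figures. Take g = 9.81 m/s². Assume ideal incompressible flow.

242 kPa

The volume flow rate is constant, so v₂ = (A₁/A₂)v₁ = (363/45.7)·2.09 = 16.6 m/s.
Bernoulli: P₁ + ½ρv₁² + ρg h₁ = P₂ + ½ρv₂² + ρg h₂, so P₂ = P₁ + ½ρ(v₁² − v₂²) − ρg(h₂ − h₁).
P₂ = 221000 + ½·725·(2.09² − 16.6²) − 725·9.81·(−16.8) = 221000 + (-98200) − (-119000) = 242000 Pa.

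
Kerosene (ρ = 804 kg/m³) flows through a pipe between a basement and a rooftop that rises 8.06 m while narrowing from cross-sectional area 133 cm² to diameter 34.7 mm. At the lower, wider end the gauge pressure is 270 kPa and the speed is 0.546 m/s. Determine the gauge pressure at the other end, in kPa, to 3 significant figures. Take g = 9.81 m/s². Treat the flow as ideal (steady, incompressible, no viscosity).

P₂ = 183 kPa

Continuity gives A₁v₁ = A₂v₂, so v₂ = (133 cm²)/(9.46 cm²) × 0.546 m/s = 7.68 m/s.
Applying Bernoulli between the two ends and solving for P₂: P₂ = P₁ + ½ρ(v₁² − v₂²) − ρgΔh.
P₂ = 270000 + ½·804·(0.546² − 7.68²) − 804·9.81·(+8.06) = 270000 + (-23600) − (63600) = 183000 Pa.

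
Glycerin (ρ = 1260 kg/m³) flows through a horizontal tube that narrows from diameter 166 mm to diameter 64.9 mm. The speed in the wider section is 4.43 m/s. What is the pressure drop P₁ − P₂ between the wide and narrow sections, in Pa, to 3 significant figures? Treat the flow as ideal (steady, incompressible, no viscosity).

By continuity, v₂ = v₁·A₁/A₂ = 4.43·(216/33.1) = 29.0 m/s.
Along the horizontal streamline, P + ½ρv² is constant.
P₁ − P₂ = ½·1260·(29.0² − 4.43²) = ½·1260·820 = 517000 Pa.

ΔP = 517000 Pa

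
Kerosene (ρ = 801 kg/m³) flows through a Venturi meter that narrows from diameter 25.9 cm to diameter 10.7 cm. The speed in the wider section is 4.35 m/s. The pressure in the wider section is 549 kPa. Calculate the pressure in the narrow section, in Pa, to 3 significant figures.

By continuity, v₂ = v₁·A₁/A₂ = 4.35·(527/89.9) = 25.5 m/s.
Bernoulli (h₁ = h₂): P₁ − P₂ = ½ρ(v₂² − v₁²).
P₂ = P₁ − ½ρ(v₂² − v₁²) = 549000 − ½·801·(25.5² − 4.35²) = 549000 − 253000 = 296000 Pa.

296000 Pa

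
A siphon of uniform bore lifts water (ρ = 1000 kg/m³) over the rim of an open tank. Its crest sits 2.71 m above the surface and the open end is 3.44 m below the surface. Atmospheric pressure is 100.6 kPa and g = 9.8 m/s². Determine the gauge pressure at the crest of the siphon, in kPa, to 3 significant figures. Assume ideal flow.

P_gauge = -60.3 kPa

From the surface to the outlet (both open to atmosphere, surface at rest): v = √(2g·h_out) = √(2·9.8·3.44) = 8.21 m/s.
The bore is uniform, so the speed at the crest is the same v. Bernoulli surface→crest: P_atm = P_top + ½ρv² + ρg·h_top.
P_top = 100600 − ½·1000·8.21² − 1000·9.8·2.71 = 40300 Pa. So P_gauge = P_top − P_atm = -60300 Pa.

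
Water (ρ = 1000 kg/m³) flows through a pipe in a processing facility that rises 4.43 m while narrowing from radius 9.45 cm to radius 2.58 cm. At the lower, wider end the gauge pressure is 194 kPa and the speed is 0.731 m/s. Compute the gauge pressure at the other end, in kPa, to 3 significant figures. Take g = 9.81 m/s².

By continuity, v₂ = v₁·A₁/A₂ = 0.731·(281/20.9) = 9.81 m/s.
Energy conservation along the streamline gives P₂ = P₁ − ½ρ(v₂² − v₁²) − ρg(h₂ − h₁).
P₂ = 194000 + ½·1000·(0.731² − 9.81²) − 1000·9.81·(+4.43) = 194000 + (-47800) − (43500) = 103000 Pa.

P₂ ≈ 103 kPa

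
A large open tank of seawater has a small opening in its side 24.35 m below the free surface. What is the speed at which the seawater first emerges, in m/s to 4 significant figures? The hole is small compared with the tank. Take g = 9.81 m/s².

21.86 m/s

With the surface at rest and both surface and jet at atmospheric pressure, Bernoulli gives ρg h = ½ρv², so v = √(2gh) = √(2·9.81·24.35) = 21.86 m/s.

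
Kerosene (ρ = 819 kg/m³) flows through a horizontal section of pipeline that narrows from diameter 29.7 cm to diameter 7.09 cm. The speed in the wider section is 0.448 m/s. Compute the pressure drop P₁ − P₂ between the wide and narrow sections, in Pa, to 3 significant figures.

By continuity, v₂ = v₁·A₁/A₂ = 0.448·(693/39.5) = 7.86 m/s.
Bernoulli (h₁ = h₂): P₁ − P₂ = ½ρ(v₂² − v₁²).
P₁ − P₂ = ½·819·(7.86² − 0.448²) = ½·819·61.6 = 25200 Pa.

ΔP ≈ 25200 Pa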